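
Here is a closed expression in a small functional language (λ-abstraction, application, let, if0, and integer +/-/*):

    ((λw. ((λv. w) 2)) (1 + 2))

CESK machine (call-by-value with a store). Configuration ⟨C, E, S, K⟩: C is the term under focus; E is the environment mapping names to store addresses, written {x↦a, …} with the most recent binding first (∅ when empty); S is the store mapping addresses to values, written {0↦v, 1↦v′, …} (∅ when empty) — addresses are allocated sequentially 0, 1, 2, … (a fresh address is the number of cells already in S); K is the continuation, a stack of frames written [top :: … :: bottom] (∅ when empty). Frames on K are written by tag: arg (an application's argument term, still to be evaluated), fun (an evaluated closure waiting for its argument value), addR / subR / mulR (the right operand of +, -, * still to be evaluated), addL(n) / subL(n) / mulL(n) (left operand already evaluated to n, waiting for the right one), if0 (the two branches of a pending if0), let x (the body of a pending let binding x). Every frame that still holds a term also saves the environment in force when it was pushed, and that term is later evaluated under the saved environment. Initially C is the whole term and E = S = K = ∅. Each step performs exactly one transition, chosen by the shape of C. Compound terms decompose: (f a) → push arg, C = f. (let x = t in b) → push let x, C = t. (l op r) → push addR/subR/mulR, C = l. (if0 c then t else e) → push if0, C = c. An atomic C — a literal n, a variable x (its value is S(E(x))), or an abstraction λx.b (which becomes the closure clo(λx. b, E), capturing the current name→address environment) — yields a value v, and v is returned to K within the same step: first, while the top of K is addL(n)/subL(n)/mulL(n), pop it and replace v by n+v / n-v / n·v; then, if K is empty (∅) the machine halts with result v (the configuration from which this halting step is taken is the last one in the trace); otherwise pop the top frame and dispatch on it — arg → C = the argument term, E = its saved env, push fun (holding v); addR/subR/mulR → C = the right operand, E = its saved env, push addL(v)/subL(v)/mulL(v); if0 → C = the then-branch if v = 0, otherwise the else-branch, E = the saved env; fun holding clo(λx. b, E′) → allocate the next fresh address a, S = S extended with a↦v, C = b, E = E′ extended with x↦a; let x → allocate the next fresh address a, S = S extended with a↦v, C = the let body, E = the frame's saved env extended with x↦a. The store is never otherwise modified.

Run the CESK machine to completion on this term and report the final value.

step 0: [C=((λw. ((λv. w) 2)) (1 + 2)) | E=∅ | S=∅ | K=∅]
step 1: [C=(λw. ((λv. w) 2)) | E=∅ | S=∅ | K=[arg]]
step 2: [C=(1 + 2) | E=∅ | S=∅ | K=[fun]]
step 3: [C=1 | E=∅ | S=∅ | K=[addR :: fun]]
step 4: [C=2 | E=∅ | S=∅ | K=[addL(1) :: fun]]
step 5: [C=((λv. w) 2) | E={w↦0} | S={0↦3} | K=∅]
step 6: [C=(λv. w) | E={w↦0} | S={0↦3} | K=[arg]]
step 7: [C=2 | E={w↦0} | S={0↦3} | K=[fun]]
step 8: [C=w | E={v↦1, w↦0} | S={0↦3, 1↦2} | K=∅]
→ final value 3

Answer: 3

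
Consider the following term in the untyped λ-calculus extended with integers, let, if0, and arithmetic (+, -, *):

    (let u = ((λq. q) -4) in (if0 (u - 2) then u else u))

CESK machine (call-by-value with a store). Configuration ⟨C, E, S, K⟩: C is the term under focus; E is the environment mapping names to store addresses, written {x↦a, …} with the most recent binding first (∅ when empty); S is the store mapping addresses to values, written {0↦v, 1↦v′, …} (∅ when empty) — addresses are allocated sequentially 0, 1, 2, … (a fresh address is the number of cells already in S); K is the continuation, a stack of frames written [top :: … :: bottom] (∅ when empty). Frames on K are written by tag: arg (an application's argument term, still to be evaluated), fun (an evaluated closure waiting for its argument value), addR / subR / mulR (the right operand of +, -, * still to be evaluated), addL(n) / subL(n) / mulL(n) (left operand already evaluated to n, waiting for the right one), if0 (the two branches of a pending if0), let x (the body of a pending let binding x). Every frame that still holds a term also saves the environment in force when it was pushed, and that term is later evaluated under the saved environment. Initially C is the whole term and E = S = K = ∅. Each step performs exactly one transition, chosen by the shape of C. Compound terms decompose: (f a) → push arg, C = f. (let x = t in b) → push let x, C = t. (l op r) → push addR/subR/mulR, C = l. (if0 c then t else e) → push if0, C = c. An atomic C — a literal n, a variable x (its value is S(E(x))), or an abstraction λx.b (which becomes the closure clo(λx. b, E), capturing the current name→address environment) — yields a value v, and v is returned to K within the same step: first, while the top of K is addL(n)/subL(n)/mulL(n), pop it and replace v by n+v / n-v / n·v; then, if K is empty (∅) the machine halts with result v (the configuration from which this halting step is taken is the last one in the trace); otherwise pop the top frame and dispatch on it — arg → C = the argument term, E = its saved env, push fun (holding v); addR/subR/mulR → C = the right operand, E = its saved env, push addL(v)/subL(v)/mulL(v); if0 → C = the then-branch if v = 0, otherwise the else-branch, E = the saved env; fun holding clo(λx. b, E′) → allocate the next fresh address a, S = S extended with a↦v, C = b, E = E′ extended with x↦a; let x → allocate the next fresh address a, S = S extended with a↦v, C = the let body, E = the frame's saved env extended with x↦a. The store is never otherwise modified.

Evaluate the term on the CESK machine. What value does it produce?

Answer: -4

Derivation:
0. [C=(let u = ((λq. q) -4) in (if0 (u - 2) then u else u)) | E=∅ | S=∅ | K=∅]
1. [C=((λq. q) -4) | E=∅ | S=∅ | K=[let u]]
2. [C=(λq. q) | E=∅ | S=∅ | K=[arg :: let u]]
3. [C=-4 | E=∅ | S=∅ | K=[fun :: let u]]
4. [C=q | E={q↦0} | S={0↦-4} | K=[let u]]
5. [C=(if0 (u - 2) then u else u) | E={u↦1} | S={0↦-4, 1↦-4} | K=∅]
6. [C=(u - 2) | E={u↦1} | S={0↦-4, 1↦-4} | K=[if0]]
7. [C=u | E={u↦1} | S={0↦-4, 1↦-4} | K=[subR :: if0]]
8. [C=2 | E={u↦1} | S={0↦-4, 1↦-4} | K=[subL(-4) :: if0]]
9. [C=u | E={u↦1} | S={0↦-4, 1↦-4} | K=∅]
→ final value -4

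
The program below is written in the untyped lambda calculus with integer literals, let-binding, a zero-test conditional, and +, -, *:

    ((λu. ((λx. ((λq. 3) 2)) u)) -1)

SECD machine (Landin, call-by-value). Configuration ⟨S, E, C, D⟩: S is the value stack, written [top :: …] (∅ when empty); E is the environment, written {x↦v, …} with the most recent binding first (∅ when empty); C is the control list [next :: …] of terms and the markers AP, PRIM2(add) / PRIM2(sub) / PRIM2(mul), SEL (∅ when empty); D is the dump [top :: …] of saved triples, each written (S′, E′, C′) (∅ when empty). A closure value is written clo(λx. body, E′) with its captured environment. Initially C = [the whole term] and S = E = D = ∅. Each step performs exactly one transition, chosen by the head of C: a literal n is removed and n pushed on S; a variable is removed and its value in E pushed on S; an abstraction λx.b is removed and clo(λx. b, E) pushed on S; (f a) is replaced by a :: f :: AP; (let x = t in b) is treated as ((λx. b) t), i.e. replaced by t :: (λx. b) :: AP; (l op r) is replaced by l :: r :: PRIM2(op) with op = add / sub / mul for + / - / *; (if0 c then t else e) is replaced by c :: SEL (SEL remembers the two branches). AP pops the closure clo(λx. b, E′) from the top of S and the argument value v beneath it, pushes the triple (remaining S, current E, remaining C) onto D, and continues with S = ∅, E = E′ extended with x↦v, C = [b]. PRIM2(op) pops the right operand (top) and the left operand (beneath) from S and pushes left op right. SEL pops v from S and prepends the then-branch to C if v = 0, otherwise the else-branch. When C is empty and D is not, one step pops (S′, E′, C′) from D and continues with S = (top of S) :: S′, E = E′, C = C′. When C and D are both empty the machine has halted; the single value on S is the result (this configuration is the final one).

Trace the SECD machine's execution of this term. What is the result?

Answer: 3

Derivation:
step 0: [S=∅ | E=∅ | C=[((λu. ((λx. ((λq. 3) 2)) u)) -1)] | D=∅]
step 1: [S=∅ | E=∅ | C=[-1 :: (λu. ((λx. ((λq. 3) 2)) u)) :: AP] | D=∅]
step 2: [S=[-1] | E=∅ | C=[(λu. ((λx. ((λq. 3) 2)) u)) :: AP] | D=∅]
step 3: [S=[clo(λu. ((λx. ((λq. 3) 2)) u), ∅) :: -1] | E=∅ | C=[AP] | D=∅]
step 4: [S=∅ | E={u↦-1} | C=[((λx. ((λq. 3) 2)) u)] | D=[(∅, ∅, ∅)]]
step 5: [S=∅ | E={u↦-1} | C=[u :: (λx. ((λq. 3) 2)) :: AP] | D=[(∅, ∅, ∅)]]
step 6: [S=[-1] | E={u↦-1} | C=[(λx. ((λq. 3) 2)) :: AP] | D=[(∅, ∅, ∅)]]
step 7: [S=[clo(λx. ((λq. 3) 2), {u↦-1}) :: -1] | E={u↦-1} | C=[AP] | D=[(∅, ∅, ∅)]]
step 8: [S=∅ | E={x↦-1, u↦-1} | C=[((λq. 3) 2)] | D=[(∅, {u↦-1}, ∅) :: (∅, ∅, ∅)]]
step 9: [S=∅ | E={x↦-1, u↦-1} | C=[2 :: (λq. 3) :: AP] | D=[(∅, {u↦-1}, ∅) :: (∅, ∅, ∅)]]
step 10: [S=[2] | E={x↦-1, u↦-1} | C=[(λq. 3) :: AP] | D=[(∅, {u↦-1}, ∅) :: (∅, ∅, ∅)]]
step 11: [S=[clo(λq. 3, {x↦-1, u↦-1}) :: 2] | E={x↦-1, u↦-1} | C=[AP] | D=[(∅, {u↦-1}, ∅) :: (∅, ∅, ∅)]]
step 12: [S=∅ | E={q↦2, x↦-1, u↦-1} | C=[3] | D=[(∅, {x↦-1, u↦-1}, ∅) :: (∅, {u↦-1}, ∅) :: (∅, ∅, ∅)]]
step 13: [S=[3] | E={q↦2, x↦-1, u↦-1} | C=∅ | D=[(∅, {x↦-1, u↦-1}, ∅) :: (∅, {u↦-1}, ∅) :: (∅, ∅, ∅)]]
step 14: [S=[3] | E={x↦-1, u↦-1} | C=∅ | D=[(∅, {u↦-1}, ∅) :: (∅, ∅, ∅)]]
step 15: [S=[3] | E={u↦-1} | C=∅ | D=[(∅, ∅, ∅)]]
step 16: [S=[3] | E=∅ | C=∅ | D=∅]
→ final value 3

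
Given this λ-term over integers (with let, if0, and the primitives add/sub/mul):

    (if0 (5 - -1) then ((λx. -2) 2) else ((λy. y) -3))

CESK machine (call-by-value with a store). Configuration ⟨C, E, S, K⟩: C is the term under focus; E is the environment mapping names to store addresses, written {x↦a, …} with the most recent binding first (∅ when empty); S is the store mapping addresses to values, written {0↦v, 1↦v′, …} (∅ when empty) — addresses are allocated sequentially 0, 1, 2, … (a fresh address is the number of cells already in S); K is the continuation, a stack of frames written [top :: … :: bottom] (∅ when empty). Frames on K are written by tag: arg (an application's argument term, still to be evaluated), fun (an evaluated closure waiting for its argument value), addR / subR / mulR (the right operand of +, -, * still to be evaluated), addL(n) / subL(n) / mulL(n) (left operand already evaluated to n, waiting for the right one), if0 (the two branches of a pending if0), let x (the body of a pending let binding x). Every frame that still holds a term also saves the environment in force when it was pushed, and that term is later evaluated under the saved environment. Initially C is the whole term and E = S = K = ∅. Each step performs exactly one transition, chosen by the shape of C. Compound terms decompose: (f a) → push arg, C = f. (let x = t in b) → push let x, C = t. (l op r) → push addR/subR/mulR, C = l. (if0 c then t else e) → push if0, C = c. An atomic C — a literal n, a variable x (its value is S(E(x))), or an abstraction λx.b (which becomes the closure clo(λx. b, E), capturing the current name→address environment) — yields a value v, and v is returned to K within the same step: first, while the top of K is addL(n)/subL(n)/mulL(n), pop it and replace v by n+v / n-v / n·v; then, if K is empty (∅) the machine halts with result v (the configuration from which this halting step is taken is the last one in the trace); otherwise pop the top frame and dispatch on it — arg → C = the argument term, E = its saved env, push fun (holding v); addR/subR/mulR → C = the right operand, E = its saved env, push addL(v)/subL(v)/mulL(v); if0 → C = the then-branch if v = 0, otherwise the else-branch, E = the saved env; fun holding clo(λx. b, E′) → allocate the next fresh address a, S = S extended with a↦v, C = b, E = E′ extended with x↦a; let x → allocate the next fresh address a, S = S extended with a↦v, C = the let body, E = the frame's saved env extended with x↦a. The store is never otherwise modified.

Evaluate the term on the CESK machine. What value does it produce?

Answer: -3

Derivation:
[0] <C=(if0 (5 - -1) then ((λx. -2) 2) else ((λy. y) -3)), E=∅, S=∅, K=∅>
[1] <C=(5 - -1), E=∅, S=∅, K=[if0]>
[2] <C=5, E=∅, S=∅, K=[subR :: if0]>
[3] <C=-1, E=∅, S=∅, K=[subL(5) :: if0]>
[4] <C=((λy. y) -3), E=∅, S=∅, K=∅>
[5] <C=(λy. y), E=∅, S=∅, K=[arg]>
[6] <C=-3, E=∅, S=∅, K=[fun]>
[7] <C=y, E={y↦0}, S={0↦-3}, K=∅>
→ final value -3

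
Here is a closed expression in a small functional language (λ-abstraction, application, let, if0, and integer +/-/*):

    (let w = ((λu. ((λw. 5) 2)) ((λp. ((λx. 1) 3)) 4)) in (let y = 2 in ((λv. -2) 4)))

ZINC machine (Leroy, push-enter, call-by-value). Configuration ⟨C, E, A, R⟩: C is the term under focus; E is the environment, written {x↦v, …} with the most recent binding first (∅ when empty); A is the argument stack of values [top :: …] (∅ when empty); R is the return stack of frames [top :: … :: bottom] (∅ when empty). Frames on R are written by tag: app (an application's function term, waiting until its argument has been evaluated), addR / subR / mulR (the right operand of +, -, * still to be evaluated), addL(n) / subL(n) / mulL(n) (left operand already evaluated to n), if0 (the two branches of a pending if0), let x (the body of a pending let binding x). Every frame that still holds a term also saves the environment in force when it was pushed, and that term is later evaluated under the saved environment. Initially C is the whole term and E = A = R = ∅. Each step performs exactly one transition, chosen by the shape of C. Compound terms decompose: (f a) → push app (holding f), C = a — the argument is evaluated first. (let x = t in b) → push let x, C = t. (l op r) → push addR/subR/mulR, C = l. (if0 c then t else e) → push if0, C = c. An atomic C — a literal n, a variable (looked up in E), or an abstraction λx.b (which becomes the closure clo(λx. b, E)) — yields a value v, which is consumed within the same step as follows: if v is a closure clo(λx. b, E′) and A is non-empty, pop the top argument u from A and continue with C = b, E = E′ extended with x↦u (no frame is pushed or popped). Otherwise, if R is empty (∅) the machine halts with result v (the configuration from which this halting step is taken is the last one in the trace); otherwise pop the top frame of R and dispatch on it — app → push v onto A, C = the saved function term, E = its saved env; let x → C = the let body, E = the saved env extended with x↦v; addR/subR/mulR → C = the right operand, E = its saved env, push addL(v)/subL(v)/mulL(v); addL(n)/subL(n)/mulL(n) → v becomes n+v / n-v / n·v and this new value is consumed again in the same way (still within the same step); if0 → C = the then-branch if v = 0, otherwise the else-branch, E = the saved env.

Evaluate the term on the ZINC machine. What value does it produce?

Answer: -2

Machine steps:
t=0: [C=(let w = ((λu. ((λw. 5) 2)) ((λp. ((λx. 1) 3)) 4)) in (let y = 2 in ((λv. -2) 4))) | E=∅ | A=∅ | R=∅]
t=1: [C=((λu. ((λw. 5) 2)) ((λp. ((λx. 1) 3)) 4)) | E=∅ | A=∅ | R=[let w]]
t=2: [C=((λp. ((λx. 1) 3)) 4) | E=∅ | A=∅ | R=[app :: let w]]
t=3: [C=4 | E=∅ | A=∅ | R=[app :: app :: let w]]
t=4: [C=(λp. ((λx. 1) 3)) | E=∅ | A=[4] | R=[app :: let w]]
t=5: [C=((λx. 1) 3) | E={p↦4} | A=∅ | R=[app :: let w]]
t=6: [C=3 | E={p↦4} | A=∅ | R=[app :: app :: let w]]
t=7: [C=(λx. 1) | E={p↦4} | A=[3] | R=[app :: let w]]
t=8: [C=1 | E={x↦3, p↦4} | A=∅ | R=[app :: let w]]
t=9: [C=(λu. ((λw. 5) 2)) | E=∅ | A=[1] | R=[let w]]
t=10: [C=((λw. 5) 2) | E={u↦1} | A=∅ | R=[let w]]
t=11: [C=2 | E={u↦1} | A=∅ | R=[app :: let w]]
t=12: [C=(λw. 5) | E={u↦1} | A=[2] | R=[let w]]
t=13: [C=5 | E={w↦2, u↦1} | A=∅ | R=[let w]]
t=14: [C=(let y = 2 in ((λv. -2) 4)) | E={w↦5} | A=∅ | R=∅]
t=15: [C=2 | E={w↦5} | A=∅ | R=[let y]]
t=16: [C=((λv. -2) 4) | E={y↦2, w↦5} | A=∅ | R=∅]
t=17: [C=4 | E={y↦2, w↦5} | A=∅ | R=[app]]
t=18: [C=(λv. -2) | E={y↦2, w↦5} | A=[4] | R=∅]
t=19: [C=-2 | E={v↦4, y↦2, w↦5} | A=∅ | R=∅]
→ final value -2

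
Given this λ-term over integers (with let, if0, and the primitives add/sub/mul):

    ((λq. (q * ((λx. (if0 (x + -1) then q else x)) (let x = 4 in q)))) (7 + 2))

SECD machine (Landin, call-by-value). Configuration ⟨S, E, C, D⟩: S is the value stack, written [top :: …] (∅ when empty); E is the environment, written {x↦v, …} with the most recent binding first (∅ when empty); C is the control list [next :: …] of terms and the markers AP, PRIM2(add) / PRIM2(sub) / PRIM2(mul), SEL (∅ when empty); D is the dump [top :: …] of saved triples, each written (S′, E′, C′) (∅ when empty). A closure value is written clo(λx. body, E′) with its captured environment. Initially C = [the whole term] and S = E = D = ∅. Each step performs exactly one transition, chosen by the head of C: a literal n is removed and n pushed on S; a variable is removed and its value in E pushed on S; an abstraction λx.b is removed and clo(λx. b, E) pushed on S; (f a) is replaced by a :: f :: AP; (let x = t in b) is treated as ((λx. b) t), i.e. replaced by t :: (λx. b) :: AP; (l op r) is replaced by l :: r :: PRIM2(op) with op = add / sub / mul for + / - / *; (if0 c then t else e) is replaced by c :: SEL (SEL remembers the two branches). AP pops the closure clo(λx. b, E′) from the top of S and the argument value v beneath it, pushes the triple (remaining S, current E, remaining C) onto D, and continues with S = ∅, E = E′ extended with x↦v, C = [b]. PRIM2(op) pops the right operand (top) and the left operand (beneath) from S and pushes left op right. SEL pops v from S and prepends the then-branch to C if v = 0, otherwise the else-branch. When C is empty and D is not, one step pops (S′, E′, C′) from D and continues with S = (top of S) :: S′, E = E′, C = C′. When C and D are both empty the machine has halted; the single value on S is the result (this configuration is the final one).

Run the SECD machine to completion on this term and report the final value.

[0] ⟨S=∅; E=∅; C=[((λq. (q * ((λx. (if0 (x + -1) then q else x)) (let x = 4 in q)))) (7 + 2))]; D=∅⟩
[1] ⟨S=∅; E=∅; C=[(7 + 2) :: (λq. (q * ((λx. (if0 (x + -1) then q else x)) (let x = 4 in q)))) :: AP]; D=∅⟩
[2] ⟨S=∅; E=∅; C=[7 :: 2 :: PRIM2(add) :: (λq. (q * ((λx. (if0 (x + -1) then q else x)) (let x = 4 in q)))) :: AP]; D=∅⟩
[3] ⟨S=[7]; E=∅; C=[2 :: PRIM2(add) :: (λq. (q * ((λx. (if0 (x + -1) then q else x)) (let x = 4 in q)))) :: AP]; D=∅⟩
[4] ⟨S=[2 :: 7]; E=∅; C=[PRIM2(add) :: (λq. (q * ((λx. (if0 (x + -1) then q else x)) (let x = 4 in q)))) :: AP]; D=∅⟩
[5] ⟨S=[9]; E=∅; C=[(λq. (q * ((λx. (if0 (x + -1) then q else x)) (let x = 4 in q)))) :: AP]; D=∅⟩
[6] ⟨S=[clo(λq. (q * ((λx. (if0 (x + -1) then q else x)) (let x = 4 in q))), ∅) :: 9]; E=∅; C=[AP]; D=∅⟩
[7] ⟨S=∅; E={q↦9}; C=[(q * ((λx. (if0 (x + -1) then q else x)) (let x = 4 in q)))]; D=[(∅, ∅, ∅)]⟩
[8] ⟨S=∅; E={q↦9}; C=[q :: ((λx. (if0 (x + -1) then q else x)) (let x = 4 in q)) :: PRIM2(mul)]; D=[(∅, ∅, ∅)]⟩
[9] ⟨S=[9]; E={q↦9}; C=[((λx. (if0 (x + -1) then q else x)) (let x = 4 in q)) :: PRIM2(mul)]; D=[(∅, ∅, ∅)]⟩
[10] ⟨S=[9]; E={q↦9}; C=[(let x = 4 in q) :: (λx. (if0 (x + -1) then q else x)) :: AP :: PRIM2(mul)]; D=[(∅, ∅, ∅)]⟩
[11] ⟨S=[9]; E={q↦9}; C=[4 :: (λx. q) :: AP :: (λx. (if0 (x + -1) then q else x)) :: AP :: PRIM2(mul)]; D=[(∅, ∅, ∅)]⟩
[12] ⟨S=[4 :: 9]; E={q↦9}; C=[(λx. q) :: AP :: (λx. (if0 (x + -1) then q else x)) :: AP :: PRIM2(mul)]; D=[(∅, ∅, ∅)]⟩
[13] ⟨S=[clo(λx. q, {q↦9}) :: 4 :: 9]; E={q↦9}; C=[AP :: (λx. (if0 (x + -1) then q else x)) :: AP :: PRIM2(mul)]; D=[(∅, ∅, ∅)]⟩
[14] ⟨S=∅; E={x↦4, q↦9}; C=[q]; D=[([9], {q↦9}, [(λx. (if0 (x + -1) then q else x)) :: AP :: PRIM2(mul)]) :: (∅, ∅, ∅)]⟩
[15] ⟨S=[9]; E={x↦4, q↦9}; C=∅; D=[([9], {q↦9}, [(λx. (if0 (x + -1) then q else x)) :: AP :: PRIM2(mul)]) :: (∅, ∅, ∅)]⟩
[16] ⟨S=[9 :: 9]; E={q↦9}; C=[(λx. (if0 (x + -1) then q else x)) :: AP :: PRIM2(mul)]; D=[(∅, ∅, ∅)]⟩
[17] ⟨S=[clo(λx. (if0 (x + -1) then q else x), {q↦9}) :: 9 :: 9]; E={q↦9}; C=[AP :: PRIM2(mul)]; D=[(∅, ∅, ∅)]⟩
[18] ⟨S=∅; E={x↦9, q↦9}; C=[(if0 (x + -1) then q else x)]; D=[([9], {q↦9}, [PRIM2(mul)]) :: (∅, ∅, ∅)]⟩
[19] ⟨S=∅; E={x↦9, q↦9}; C=[(x + -1) :: SEL]; D=[([9], {q↦9}, [PRIM2(mul)]) :: (∅, ∅, ∅)]⟩
[20] ⟨S=∅; E={x↦9, q↦9}; C=[x :: -1 :: PRIM2(add) :: SEL]; D=[([9], {q↦9}, [PRIM2(mul)]) :: (∅, ∅, ∅)]⟩
[21] ⟨S=[9]; E={x↦9, q↦9}; C=[-1 :: PRIM2(add) :: SEL]; D=[([9], {q↦9}, [PRIM2(mul)]) :: (∅, ∅, ∅)]⟩
[22] ⟨S=[-1 :: 9]; E={x↦9, q↦9}; C=[PRIM2(add) :: SEL]; D=[([9], {q↦9}, [PRIM2(mul)]) :: (∅, ∅, ∅)]⟩
[23] ⟨S=[8]; E={x↦9, q↦9}; C=[SEL]; D=[([9], {q↦9}, [PRIM2(mul)]) :: (∅, ∅, ∅)]⟩
[24] ⟨S=∅; E={x↦9, q↦9}; C=[x]; D=[([9], {q↦9}, [PRIM2(mul)]) :: (∅, ∅, ∅)]⟩
[25] ⟨S=[9]; E={x↦9, q↦9}; C=∅; D=[([9], {q↦9}, [PRIM2(mul)]) :: (∅, ∅, ∅)]⟩
[26] ⟨S=[9 :: 9]; E={q↦9}; C=[PRIM2(mul)]; D=[(∅, ∅, ∅)]⟩
[27] ⟨S=[81]; E={q↦9}; C=∅; D=[(∅, ∅, ∅)]⟩
[28] ⟨S=[81]; E=∅; C=∅; D=∅⟩
→ final value 81

Answer: 81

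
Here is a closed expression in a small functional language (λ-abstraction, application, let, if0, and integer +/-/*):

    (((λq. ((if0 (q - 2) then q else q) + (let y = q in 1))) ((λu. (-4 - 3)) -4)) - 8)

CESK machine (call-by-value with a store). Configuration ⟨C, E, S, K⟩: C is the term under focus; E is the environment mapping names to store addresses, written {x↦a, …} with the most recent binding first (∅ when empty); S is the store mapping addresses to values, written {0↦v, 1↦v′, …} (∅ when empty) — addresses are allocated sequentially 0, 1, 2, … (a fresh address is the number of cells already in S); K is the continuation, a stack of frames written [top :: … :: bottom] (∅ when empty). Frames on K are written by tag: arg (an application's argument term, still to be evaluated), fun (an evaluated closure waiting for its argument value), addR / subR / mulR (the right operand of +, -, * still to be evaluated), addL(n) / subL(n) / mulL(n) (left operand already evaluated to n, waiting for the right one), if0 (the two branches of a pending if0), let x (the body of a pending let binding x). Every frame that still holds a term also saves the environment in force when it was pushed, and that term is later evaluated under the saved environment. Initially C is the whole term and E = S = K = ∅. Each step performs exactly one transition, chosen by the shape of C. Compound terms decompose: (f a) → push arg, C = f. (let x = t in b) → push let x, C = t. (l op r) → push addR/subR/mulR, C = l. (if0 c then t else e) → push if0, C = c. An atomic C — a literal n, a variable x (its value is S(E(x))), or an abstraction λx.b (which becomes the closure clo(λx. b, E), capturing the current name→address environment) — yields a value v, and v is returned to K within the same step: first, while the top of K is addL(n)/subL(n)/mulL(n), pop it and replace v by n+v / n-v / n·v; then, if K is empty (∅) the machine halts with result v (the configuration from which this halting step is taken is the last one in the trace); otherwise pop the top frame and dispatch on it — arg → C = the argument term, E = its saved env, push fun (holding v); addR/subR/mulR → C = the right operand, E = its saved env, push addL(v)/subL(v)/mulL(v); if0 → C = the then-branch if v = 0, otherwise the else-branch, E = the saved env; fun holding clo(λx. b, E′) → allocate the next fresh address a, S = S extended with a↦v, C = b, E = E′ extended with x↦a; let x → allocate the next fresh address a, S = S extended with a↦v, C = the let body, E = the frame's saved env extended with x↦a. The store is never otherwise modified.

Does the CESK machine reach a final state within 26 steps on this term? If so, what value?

Answer: -14

Derivation:
step 0: ⟨C=(((λq. ((if0 (q - 2) then q else q) + (let y = q in 1))) ((λu. (-4 - 3)) -4)) - 8); E=∅; S=∅; K=∅⟩
step 1: ⟨C=((λq. ((if0 (q - 2) then q else q) + (let y = q in 1))) ((λu. (-4 - 3)) -4)); E=∅; S=∅; K=[subR]⟩
step 2: ⟨C=(λq. ((if0 (q - 2) then q else q) + (let y = q in 1))); E=∅; S=∅; K=[arg :: subR]⟩
step 3: ⟨C=((λu. (-4 - 3)) -4); E=∅; S=∅; K=[fun :: subR]⟩
step 4: ⟨C=(λu. (-4 - 3)); E=∅; S=∅; K=[arg :: fun :: subR]⟩
step 5: ⟨C=-4; E=∅; S=∅; K=[fun :: fun :: subR]⟩
step 6: ⟨C=(-4 - 3); E={u↦0}; S={0↦-4}; K=[fun :: subR]⟩
step 7: ⟨C=-4; E={u↦0}; S={0↦-4}; K=[subR :: fun :: subR]⟩
step 8: ⟨C=3; E={u↦0}; S={0↦-4}; K=[subL(-4) :: fun :: subR]⟩
step 9: ⟨C=((if0 (q - 2) then q else q) + (let y = q in 1)); E={q↦1}; S={0↦-4, 1↦-7}; K=[subR]⟩
step 10: ⟨C=(if0 (q - 2) then q else q); E={q↦1}; S={0↦-4, 1↦-7}; K=[addR :: subR]⟩
step 11: ⟨C=(q - 2); E={q↦1}; S={0↦-4, 1↦-7}; K=[if0 :: addR :: subR]⟩
step 12: ⟨C=q; E={q↦1}; S={0↦-4, 1↦-7}; K=[subR :: if0 :: addR :: subR]⟩
step 13: ⟨C=2; E={q↦1}; S={0↦-4, 1↦-7}; K=[subL(-7) :: if0 :: addR :: subR]⟩
step 14: ⟨C=q; E={q↦1}; S={0↦-4, 1↦-7}; K=[addR :: subR]⟩
step 15: ⟨C=(let y = q in 1); E={q↦1}; S={0↦-4, 1↦-7}; K=[addL(-7) :: subR]⟩
step 16: ⟨C=q; E={q↦1}; S={0↦-4, 1↦-7}; K=[let y :: addL(-7) :: subR]⟩
step 17: ⟨C=1; E={y↦2, q↦1}; S={0↦-4, 1↦-7, 2↦-7}; K=[addL(-7) :: subR]⟩
step 18: ⟨C=8; E=∅; S={0↦-4, 1↦-7, 2↦-7}; K=[subL(-6)]⟩
→ final value -14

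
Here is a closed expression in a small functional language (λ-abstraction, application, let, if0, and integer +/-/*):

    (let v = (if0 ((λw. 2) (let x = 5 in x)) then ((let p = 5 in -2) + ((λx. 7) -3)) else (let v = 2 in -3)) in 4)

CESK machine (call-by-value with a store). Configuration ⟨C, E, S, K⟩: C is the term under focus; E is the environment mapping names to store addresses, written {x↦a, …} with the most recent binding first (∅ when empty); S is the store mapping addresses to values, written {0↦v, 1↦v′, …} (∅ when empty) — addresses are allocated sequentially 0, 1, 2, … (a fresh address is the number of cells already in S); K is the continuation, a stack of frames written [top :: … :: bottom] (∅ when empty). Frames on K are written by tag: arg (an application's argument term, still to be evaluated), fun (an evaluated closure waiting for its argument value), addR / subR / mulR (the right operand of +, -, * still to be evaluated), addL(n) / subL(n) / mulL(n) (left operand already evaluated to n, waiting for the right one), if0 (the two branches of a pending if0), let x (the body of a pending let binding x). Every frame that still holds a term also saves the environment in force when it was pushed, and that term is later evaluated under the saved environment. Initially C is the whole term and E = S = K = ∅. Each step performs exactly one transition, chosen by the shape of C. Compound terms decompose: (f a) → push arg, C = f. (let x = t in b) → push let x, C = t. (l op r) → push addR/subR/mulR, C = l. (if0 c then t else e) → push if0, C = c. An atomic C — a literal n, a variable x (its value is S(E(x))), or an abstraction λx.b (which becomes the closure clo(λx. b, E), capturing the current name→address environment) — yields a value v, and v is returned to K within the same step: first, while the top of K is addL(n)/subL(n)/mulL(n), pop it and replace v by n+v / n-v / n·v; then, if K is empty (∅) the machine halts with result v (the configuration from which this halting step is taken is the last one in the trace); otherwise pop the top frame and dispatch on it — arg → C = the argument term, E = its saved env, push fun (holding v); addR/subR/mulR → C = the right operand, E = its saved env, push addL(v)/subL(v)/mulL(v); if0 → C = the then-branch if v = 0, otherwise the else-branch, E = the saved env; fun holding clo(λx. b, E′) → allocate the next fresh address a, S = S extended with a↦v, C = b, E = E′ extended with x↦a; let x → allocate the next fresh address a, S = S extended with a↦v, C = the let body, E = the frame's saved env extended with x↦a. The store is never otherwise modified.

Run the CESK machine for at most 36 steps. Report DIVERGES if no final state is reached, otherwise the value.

Answer: 4

Derivation:
t=0: [C=(let v = (if0 ((λw. 2) (let x = 5 in x)) then ((let p = 5 in -2) + ((λx. 7) -3)) else (let v = 2 in -3)) in 4) | E=∅ | S=∅ | K=∅]
t=1: [C=(if0 ((λw. 2) (let x = 5 in x)) then ((let p = 5 in -2) + ((λx. 7) -3)) else (let v = 2 in -3)) | E=∅ | S=∅ | K=[let v]]
t=2: [C=((λw. 2) (let x = 5 in x)) | E=∅ | S=∅ | K=[if0 :: let v]]
t=3: [C=(λw. 2) | E=∅ | S=∅ | K=[arg :: if0 :: let v]]
t=4: [C=(let x = 5 in x) | E=∅ | S=∅ | K=[fun :: if0 :: let v]]
t=5: [C=5 | E=∅ | S=∅ | K=[let x :: fun :: if0 :: let v]]
t=6: [C=x | E={x↦0} | S={0↦5} | K=[fun :: if0 :: let v]]
t=7: [C=2 | E={w↦1} | S={0↦5, 1↦5} | K=[if0 :: let v]]
t=8: [C=(let v = 2 in -3) | E=∅ | S={0↦5, 1↦5} | K=[let v]]
t=9: [C=2 | E=∅ | S={0↦5, 1↦5} | K=[let v :: let v]]
t=10: [C=-3 | E={v↦2} | S={0↦5, 1↦5, 2↦2} | K=[let v]]
t=11: [C=4 | E={v↦3} | S={0↦5, 1↦5, 2↦2, 3↦-3} | K=∅]
→ final value 4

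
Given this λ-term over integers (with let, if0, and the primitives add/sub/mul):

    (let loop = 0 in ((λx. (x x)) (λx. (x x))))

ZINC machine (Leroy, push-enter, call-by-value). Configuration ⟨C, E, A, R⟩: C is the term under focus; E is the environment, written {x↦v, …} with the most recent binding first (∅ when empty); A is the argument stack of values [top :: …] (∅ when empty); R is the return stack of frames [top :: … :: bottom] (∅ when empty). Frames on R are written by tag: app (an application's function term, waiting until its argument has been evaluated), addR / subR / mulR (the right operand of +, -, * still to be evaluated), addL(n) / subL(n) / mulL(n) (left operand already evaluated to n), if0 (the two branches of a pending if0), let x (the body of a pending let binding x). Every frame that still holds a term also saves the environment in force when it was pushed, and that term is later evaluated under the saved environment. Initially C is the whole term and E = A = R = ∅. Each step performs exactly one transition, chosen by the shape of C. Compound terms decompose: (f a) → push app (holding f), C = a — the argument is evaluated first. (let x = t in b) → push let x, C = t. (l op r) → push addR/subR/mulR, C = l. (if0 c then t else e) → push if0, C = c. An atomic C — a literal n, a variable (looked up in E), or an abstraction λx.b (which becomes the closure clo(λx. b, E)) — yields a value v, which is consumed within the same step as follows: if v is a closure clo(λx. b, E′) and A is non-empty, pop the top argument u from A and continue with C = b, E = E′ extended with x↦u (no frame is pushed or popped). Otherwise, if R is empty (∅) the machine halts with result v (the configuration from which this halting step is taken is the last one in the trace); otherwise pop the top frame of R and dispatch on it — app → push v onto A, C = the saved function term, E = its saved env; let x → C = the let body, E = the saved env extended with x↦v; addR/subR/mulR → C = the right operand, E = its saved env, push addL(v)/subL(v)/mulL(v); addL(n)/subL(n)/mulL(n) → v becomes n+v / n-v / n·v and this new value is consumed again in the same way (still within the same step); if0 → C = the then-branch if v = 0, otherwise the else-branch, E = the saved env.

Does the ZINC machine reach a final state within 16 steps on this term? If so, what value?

Answer: DIVERGES (no final state within 16 steps)

Execution trace:
t=0: [C=(let loop = 0 in ((λx. (x x)) (λx. (x x)))) | E=∅ | A=∅ | R=∅]
t=1: [C=0 | E=∅ | A=∅ | R=[let loop]]
t=2: [C=((λx. (x x)) (λx. (x x))) | E={loop↦0} | A=∅ | R=∅]
t=3: [C=(λx. (x x)) | E={loop↦0} | A=∅ | R=[app]]
t=4: [C=(λx. (x x)) | E={loop↦0} | A=[clo(λx. (x x), {loop↦0})] | R=∅]
t=5: [C=(x x) | E={x↦clo(λx. (x x), {loop↦0}), loop↦0} | A=∅ | R=∅]
t=6: [C=x | E={x↦clo(λx. (x x), {loop↦0}), loop↦0} | A=∅ | R=[app]]
t=7: [C=x | E={x↦clo(λx. (x x), {loop↦0}), loop↦0} | A=[clo(λx. (x x), {loop↦0})] | R=∅]
… configuration repeats with period 3 (steps 5–7 recur indefinitely) …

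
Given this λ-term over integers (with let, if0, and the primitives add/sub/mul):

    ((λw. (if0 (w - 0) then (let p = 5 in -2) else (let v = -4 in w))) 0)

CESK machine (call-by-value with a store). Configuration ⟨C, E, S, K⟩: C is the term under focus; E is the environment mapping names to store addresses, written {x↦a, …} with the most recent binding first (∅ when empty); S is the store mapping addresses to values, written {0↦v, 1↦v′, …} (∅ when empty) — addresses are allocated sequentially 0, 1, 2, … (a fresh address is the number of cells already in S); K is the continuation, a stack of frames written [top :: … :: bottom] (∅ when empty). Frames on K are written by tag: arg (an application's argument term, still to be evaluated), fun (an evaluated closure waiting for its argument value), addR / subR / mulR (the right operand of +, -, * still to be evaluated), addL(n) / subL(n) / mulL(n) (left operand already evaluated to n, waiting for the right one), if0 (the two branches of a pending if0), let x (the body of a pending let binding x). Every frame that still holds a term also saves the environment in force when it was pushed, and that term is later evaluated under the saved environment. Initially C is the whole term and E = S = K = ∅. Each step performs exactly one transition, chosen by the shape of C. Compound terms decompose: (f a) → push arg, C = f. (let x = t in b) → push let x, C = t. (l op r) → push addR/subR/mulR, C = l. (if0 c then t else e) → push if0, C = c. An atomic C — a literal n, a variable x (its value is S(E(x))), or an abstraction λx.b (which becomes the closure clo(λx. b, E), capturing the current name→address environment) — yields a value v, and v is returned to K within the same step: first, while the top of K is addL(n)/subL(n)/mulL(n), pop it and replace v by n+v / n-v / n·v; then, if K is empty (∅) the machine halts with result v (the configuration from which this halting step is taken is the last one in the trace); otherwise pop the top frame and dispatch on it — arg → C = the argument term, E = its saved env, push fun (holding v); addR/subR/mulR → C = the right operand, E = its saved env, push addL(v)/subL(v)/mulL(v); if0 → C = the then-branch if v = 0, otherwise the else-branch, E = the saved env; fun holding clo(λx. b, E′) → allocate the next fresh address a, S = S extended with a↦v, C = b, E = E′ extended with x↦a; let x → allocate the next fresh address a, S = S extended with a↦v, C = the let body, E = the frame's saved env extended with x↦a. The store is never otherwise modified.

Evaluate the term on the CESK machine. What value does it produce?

t=0: ⟨C=((λw. (if0 (w - 0) then (let p = 5 in -2) else (let v = -4 in w))) 0); E=∅; S=∅; K=∅⟩
t=1: ⟨C=(λw. (if0 (w - 0) then (let p = 5 in -2) else (let v = -4 in w))); E=∅; S=∅; K=[arg]⟩
t=2: ⟨C=0; E=∅; S=∅; K=[fun]⟩
t=3: ⟨C=(if0 (w - 0) then (let p = 5 in -2) else (let v = -4 in w)); E={w↦0}; S={0↦0}; K=∅⟩
t=4: ⟨C=(w - 0); E={w↦0}; S={0↦0}; K=[if0]⟩
t=5: ⟨C=w; E={w↦0}; S={0↦0}; K=[subR :: if0]⟩
t=6: ⟨C=0; E={w↦0}; S={0↦0}; K=[subL(0) :: if0]⟩
t=7: ⟨C=(let p = 5 in -2); E={w↦0}; S={0↦0}; K=∅⟩
t=8: ⟨C=5; E={w↦0}; S={0↦0}; K=[let p]⟩
t=9: ⟨C=-2; E={p↦1, w↦0}; S={0↦0, 1↦5}; K=∅⟩
→ final value -2

Answer: -2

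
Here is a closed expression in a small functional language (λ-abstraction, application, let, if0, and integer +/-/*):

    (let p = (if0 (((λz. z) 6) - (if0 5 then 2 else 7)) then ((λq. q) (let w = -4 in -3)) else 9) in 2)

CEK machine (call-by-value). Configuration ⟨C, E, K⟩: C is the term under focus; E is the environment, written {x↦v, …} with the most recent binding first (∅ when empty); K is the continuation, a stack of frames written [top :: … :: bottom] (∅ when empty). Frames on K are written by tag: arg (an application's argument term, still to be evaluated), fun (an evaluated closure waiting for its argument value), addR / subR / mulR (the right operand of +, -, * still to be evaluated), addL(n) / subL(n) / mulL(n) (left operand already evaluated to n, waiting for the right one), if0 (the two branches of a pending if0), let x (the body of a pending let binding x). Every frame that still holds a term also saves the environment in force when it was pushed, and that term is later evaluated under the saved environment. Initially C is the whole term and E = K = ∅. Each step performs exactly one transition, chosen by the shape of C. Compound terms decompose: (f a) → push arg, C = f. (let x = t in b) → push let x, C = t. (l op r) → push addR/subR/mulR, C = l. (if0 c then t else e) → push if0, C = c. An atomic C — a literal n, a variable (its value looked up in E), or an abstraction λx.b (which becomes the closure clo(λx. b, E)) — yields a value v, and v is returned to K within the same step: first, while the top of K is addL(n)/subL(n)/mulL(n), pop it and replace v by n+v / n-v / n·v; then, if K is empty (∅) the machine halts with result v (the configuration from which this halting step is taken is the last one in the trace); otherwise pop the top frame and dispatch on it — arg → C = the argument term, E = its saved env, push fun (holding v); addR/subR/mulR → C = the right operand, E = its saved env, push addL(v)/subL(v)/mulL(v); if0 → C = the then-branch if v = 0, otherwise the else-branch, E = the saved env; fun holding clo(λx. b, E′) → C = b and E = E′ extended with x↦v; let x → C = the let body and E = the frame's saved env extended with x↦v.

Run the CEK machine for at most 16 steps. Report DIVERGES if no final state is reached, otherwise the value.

0. ⟨C=(let p = (if0 (((λz. z) 6) - (if0 5 then 2 else 7)) then ((λq. q) (let w = -4 in -3)) else 9) in 2); E=∅; K=∅⟩
1. ⟨C=(if0 (((λz. z) 6) - (if0 5 then 2 else 7)) then ((λq. q) (let w = -4 in -3)) else 9); E=∅; K=[let p]⟩
2. ⟨C=(((λz. z) 6) - (if0 5 then 2 else 7)); E=∅; K=[if0 :: let p]⟩
3. ⟨C=((λz. z) 6); E=∅; K=[subR :: if0 :: let p]⟩
4. ⟨C=(λz. z); E=∅; K=[arg :: subR :: if0 :: let p]⟩
5. ⟨C=6; E=∅; K=[fun :: subR :: if0 :: let p]⟩
6. ⟨C=z; E={z↦6}; K=[subR :: if0 :: let p]⟩
7. ⟨C=(if0 5 then 2 else 7); E=∅; K=[subL(6) :: if0 :: let p]⟩
8. ⟨C=5; E=∅; K=[if0 :: subL(6) :: if0 :: let p]⟩
9. ⟨C=7; E=∅; K=[subL(6) :: if0 :: let p]⟩
10. ⟨C=9; E=∅; K=[let p]⟩
11. ⟨C=2; E={p↦9}; K=∅⟩
→ final value 2

Answer: 2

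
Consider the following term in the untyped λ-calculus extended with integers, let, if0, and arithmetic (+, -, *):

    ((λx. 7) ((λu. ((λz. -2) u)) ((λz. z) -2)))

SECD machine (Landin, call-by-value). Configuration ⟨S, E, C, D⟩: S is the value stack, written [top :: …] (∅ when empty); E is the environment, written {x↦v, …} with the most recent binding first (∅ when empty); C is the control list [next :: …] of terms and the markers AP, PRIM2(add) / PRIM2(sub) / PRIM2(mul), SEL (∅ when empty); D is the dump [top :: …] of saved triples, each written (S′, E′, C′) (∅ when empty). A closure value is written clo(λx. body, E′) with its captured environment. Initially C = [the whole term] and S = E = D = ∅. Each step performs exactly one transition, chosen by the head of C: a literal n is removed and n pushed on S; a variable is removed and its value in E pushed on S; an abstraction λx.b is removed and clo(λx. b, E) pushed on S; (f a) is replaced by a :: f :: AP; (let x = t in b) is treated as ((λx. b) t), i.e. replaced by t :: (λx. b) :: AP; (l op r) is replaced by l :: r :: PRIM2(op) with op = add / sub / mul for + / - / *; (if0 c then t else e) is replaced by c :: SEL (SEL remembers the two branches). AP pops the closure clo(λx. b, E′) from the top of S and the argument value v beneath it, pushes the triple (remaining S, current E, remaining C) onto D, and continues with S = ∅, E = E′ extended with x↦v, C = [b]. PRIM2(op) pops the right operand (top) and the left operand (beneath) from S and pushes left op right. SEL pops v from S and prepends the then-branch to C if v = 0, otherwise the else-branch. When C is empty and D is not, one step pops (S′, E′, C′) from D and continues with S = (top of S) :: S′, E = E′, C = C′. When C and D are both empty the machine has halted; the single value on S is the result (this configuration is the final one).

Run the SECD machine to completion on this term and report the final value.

Answer: 7

Execution trace:
[0] [S=∅ | E=∅ | C=[((λx. 7) ((λu. ((λz. -2) u)) ((λz. z) -2)))] | D=∅]
[1] [S=∅ | E=∅ | C=[((λu. ((λz. -2) u)) ((λz. z) -2)) :: (λx. 7) :: AP] | D=∅]
[2] [S=∅ | E=∅ | C=[((λz. z) -2) :: (λu. ((λz. -2) u)) :: AP :: (λx. 7) :: AP] | D=∅]
[3] [S=∅ | E=∅ | C=[-2 :: (λz. z) :: AP :: (λu. ((λz. -2) u)) :: AP :: (λx. 7) :: AP] | D=∅]
[4] [S=[-2] | E=∅ | C=[(λz. z) :: AP :: (λu. ((λz. -2) u)) :: AP :: (λx. 7) :: AP] | D=∅]
[5] [S=[clo(λz. z, ∅) :: -2] | E=∅ | C=[AP :: (λu. ((λz. -2) u)) :: AP :: (λx. 7) :: AP] | D=∅]
[6] [S=∅ | E={z↦-2} | C=[z] | D=[(∅, ∅, [(λu. ((λz. -2) u)) :: AP :: (λx. 7) :: AP])]]
[7] [S=[-2] | E={z↦-2} | C=∅ | D=[(∅, ∅, [(λu. ((λz. -2) u)) :: AP :: (λx. 7) :: AP])]]
[8] [S=[-2] | E=∅ | C=[(λu. ((λz. -2) u)) :: AP :: (λx. 7) :: AP] | D=∅]
[9] [S=[clo(λu. ((λz. -2) u), ∅) :: -2] | E=∅ | C=[AP :: (λx. 7) :: AP] | D=∅]
[10] [S=∅ | E={u↦-2} | C=[((λz. -2) u)] | D=[(∅, ∅, [(λx. 7) :: AP])]]
[11] [S=∅ | E={u↦-2} | C=[u :: (λz. -2) :: AP] | D=[(∅, ∅, [(λx. 7) :: AP])]]
[12] [S=[-2] | E={u↦-2} | C=[(λz. -2) :: AP] | D=[(∅, ∅, [(λx. 7) :: AP])]]
[13] [S=[clo(λz. -2, {u↦-2}) :: -2] | E={u↦-2} | C=[AP] | D=[(∅, ∅, [(λx. 7) :: AP])]]
[14] [S=∅ | E={z↦-2, u↦-2} | C=[-2] | D=[(∅, {u↦-2}, ∅) :: (∅, ∅, [(λx. 7) :: AP])]]
[15] [S=[-2] | E={z↦-2, u↦-2} | C=∅ | D=[(∅, {u↦-2}, ∅) :: (∅, ∅, [(λx. 7) :: AP])]]
[16] [S=[-2] | E={u↦-2} | C=∅ | D=[(∅, ∅, [(λx. 7) :: AP])]]
[17] [S=[-2] | E=∅ | C=[(λx. 7) :: AP] | D=∅]
[18] [S=[clo(λx. 7, ∅) :: -2] | E=∅ | C=[AP] | D=∅]
[19] [S=∅ | E={x↦-2} | C=[7] | D=[(∅, ∅, ∅)]]
[20] [S=[7] | E={x↦-2} | C=∅ | D=[(∅, ∅, ∅)]]
[21] [S=[7] | E=∅ | C=∅ | D=∅]
→ final value 7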